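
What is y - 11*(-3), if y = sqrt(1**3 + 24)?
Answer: 38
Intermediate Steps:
y = 5 (y = sqrt(1 + 24) = sqrt(25) = 5)
y - 11*(-3) = 5 - 11*(-3) = 5 + 33 = 38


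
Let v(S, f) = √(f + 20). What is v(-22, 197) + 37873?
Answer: 37873 + √217 ≈ 37888.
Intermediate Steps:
v(S, f) = √(20 + f)
v(-22, 197) + 37873 = √(20 + 197) + 37873 = √217 + 37873 = 37873 + √217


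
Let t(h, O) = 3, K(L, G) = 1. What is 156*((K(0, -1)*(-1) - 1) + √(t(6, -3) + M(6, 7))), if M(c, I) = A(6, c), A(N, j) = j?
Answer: 156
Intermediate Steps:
M(c, I) = c
156*((K(0, -1)*(-1) - 1) + √(t(6, -3) + M(6, 7))) = 156*((1*(-1) - 1) + √(3 + 6)) = 156*((-1 - 1) + √9) = 156*(-2 + 3) = 156*1 = 156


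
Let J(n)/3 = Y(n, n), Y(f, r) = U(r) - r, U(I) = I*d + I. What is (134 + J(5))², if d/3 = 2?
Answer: 50176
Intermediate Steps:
d = 6 (d = 3*2 = 6)
U(I) = 7*I (U(I) = I*6 + I = 6*I + I = 7*I)
Y(f, r) = 6*r (Y(f, r) = 7*r - r = 6*r)
J(n) = 18*n (J(n) = 3*(6*n) = 18*n)
(134 + J(5))² = (134 + 18*5)² = (134 + 90)² = 224² = 50176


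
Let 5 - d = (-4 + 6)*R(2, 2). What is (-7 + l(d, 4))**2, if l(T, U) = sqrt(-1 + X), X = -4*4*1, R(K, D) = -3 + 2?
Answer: (7 - I*sqrt(17))**2 ≈ 32.0 - 57.723*I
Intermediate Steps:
R(K, D) = -1
X = -16 (X = -16*1 = -16)
d = 7 (d = 5 - (-4 + 6)*(-1) = 5 - 2*(-1) = 5 - 1*(-2) = 5 + 2 = 7)
l(T, U) = I*sqrt(17) (l(T, U) = sqrt(-1 - 16) = sqrt(-17) = I*sqrt(17))
(-7 + l(d, 4))**2 = (-7 + I*sqrt(17))**2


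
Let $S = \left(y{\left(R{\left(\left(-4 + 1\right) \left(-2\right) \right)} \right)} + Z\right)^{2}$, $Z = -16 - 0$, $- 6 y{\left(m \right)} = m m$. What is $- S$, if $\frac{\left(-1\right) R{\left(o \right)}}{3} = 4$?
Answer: $-1600$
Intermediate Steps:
$R{\left(o \right)} = -12$ ($R{\left(o \right)} = \left(-3\right) 4 = -12$)
$y{\left(m \right)} = - \frac{m^{2}}{6}$ ($y{\left(m \right)} = - \frac{m m}{6} = - \frac{m^{2}}{6}$)
$Z = -16$ ($Z = -16 + 0 = -16$)
$S = 1600$ ($S = \left(- \frac{\left(-12\right)^{2}}{6} - 16\right)^{2} = \left(\left(- \frac{1}{6}\right) 144 - 16\right)^{2} = \left(-24 - 16\right)^{2} = \left(-40\right)^{2} = 1600$)
$- S = \left(-1\right) 1600 = -1600$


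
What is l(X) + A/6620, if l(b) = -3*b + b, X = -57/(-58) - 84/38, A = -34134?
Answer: -4925487/1823810 ≈ -2.7007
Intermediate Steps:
X = -1353/1102 (X = -57*(-1/58) - 84*1/38 = 57/58 - 42/19 = -1353/1102 ≈ -1.2278)
l(b) = -2*b
l(X) + A/6620 = -2*(-1353/1102) - 34134/6620 = 1353/551 - 34134*1/6620 = 1353/551 - 17067/3310 = -4925487/1823810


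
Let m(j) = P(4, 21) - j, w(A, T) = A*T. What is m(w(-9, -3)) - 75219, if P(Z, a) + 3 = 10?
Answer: -75239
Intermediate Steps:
P(Z, a) = 7 (P(Z, a) = -3 + 10 = 7)
m(j) = 7 - j
m(w(-9, -3)) - 75219 = (7 - (-9)*(-3)) - 75219 = (7 - 1*27) - 75219 = (7 - 27) - 75219 = -20 - 75219 = -75239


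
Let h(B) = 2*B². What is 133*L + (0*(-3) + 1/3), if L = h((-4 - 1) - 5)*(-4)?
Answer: -319199/3 ≈ -1.0640e+5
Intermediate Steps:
L = -800 (L = (2*((-4 - 1) - 5)²)*(-4) = (2*(-5 - 5)²)*(-4) = (2*(-10)²)*(-4) = (2*100)*(-4) = 200*(-4) = -800)
133*L + (0*(-3) + 1/3) = 133*(-800) + (0*(-3) + 1/3) = -106400 + (0 + ⅓) = -106400 + ⅓ = -319199/3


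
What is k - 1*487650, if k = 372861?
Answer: -114789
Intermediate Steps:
k - 1*487650 = 372861 - 1*487650 = 372861 - 487650 = -114789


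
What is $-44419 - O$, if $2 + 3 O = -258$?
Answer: $- \frac{132997}{3} \approx -44332.0$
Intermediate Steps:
$O = - \frac{260}{3}$ ($O = - \frac{2}{3} + \frac{1}{3} \left(-258\right) = - \frac{2}{3} - 86 = - \frac{260}{3} \approx -86.667$)
$-44419 - O = -44419 - - \frac{260}{3} = -44419 + \frac{260}{3} = - \frac{132997}{3}$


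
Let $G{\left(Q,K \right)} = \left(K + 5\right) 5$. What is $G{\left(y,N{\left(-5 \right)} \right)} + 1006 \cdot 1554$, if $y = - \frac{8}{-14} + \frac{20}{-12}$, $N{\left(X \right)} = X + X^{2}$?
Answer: $1563449$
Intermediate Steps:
$y = - \frac{23}{21}$ ($y = \left(-8\right) \left(- \frac{1}{14}\right) + 20 \left(- \frac{1}{12}\right) = \frac{4}{7} - \frac{5}{3} = - \frac{23}{21} \approx -1.0952$)
$G{\left(Q,K \right)} = 25 + 5 K$ ($G{\left(Q,K \right)} = \left(5 + K\right) 5 = 25 + 5 K$)
$G{\left(y,N{\left(-5 \right)} \right)} + 1006 \cdot 1554 = \left(25 + 5 \left(- 5 \left(1 - 5\right)\right)\right) + 1006 \cdot 1554 = \left(25 + 5 \left(\left(-5\right) \left(-4\right)\right)\right) + 1563324 = \left(25 + 5 \cdot 20\right) + 1563324 = \left(25 + 100\right) + 1563324 = 125 + 1563324 = 1563449$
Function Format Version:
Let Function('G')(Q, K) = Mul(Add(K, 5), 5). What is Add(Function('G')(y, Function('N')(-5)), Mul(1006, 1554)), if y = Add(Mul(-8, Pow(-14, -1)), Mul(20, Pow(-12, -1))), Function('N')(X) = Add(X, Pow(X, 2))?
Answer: 1563449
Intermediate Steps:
y = Rational(-23, 21) (y = Add(Mul(-8, Rational(-1, 14)), Mul(20, Rational(-1, 12))) = Add(Rational(4, 7), Rational(-5, 3)) = Rational(-23, 21) ≈ -1.0952)
Function('G')(Q, K) = Add(25, Mul(5, K)) (Function('G')(Q, K) = Mul(Add(5, K), 5) = Add(25, Mul(5, K)))
Add(Function('G')(y, Function('N')(-5)), Mul(1006, 1554)) = Add(Add(25, Mul(5, Mul(-5, Add(1, -5)))), Mul(1006, 1554)) = Add(Add(25, Mul(5, Mul(-5, -4))), 1563324) = Add(Add(25, Mul(5, 20)), 1563324) = Add(Add(25, 100), 1563324) = Add(125, 1563324) = 1563449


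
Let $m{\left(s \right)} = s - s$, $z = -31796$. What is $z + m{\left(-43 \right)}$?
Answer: $-31796$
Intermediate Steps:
$m{\left(s \right)} = 0$
$z + m{\left(-43 \right)} = -31796 + 0 = -31796$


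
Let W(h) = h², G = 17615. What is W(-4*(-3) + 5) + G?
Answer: 17904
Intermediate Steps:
W(-4*(-3) + 5) + G = (-4*(-3) + 5)² + 17615 = (12 + 5)² + 17615 = 17² + 17615 = 289 + 17615 = 17904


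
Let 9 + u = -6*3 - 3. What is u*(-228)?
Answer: 6840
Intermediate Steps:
u = -30 (u = -9 + (-6*3 - 3) = -9 + (-18 - 3) = -9 - 21 = -30)
u*(-228) = -30*(-228) = 6840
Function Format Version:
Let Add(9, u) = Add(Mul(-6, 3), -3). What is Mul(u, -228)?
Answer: 6840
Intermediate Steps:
u = -30 (u = Add(-9, Add(Mul(-6, 3), -3)) = Add(-9, Add(-18, -3)) = Add(-9, -21) = -30)
Mul(u, -228) = Mul(-30, -228) = 6840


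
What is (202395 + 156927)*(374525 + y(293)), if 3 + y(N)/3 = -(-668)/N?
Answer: 39430268659824/293 ≈ 1.3457e+11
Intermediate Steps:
y(N) = -9 + 2004/N (y(N) = -9 + 3*(-(-668)/N) = -9 + 3*(668/N) = -9 + 2004/N)
(202395 + 156927)*(374525 + y(293)) = (202395 + 156927)*(374525 + (-9 + 2004/293)) = 359322*(374525 + (-9 + 2004*(1/293))) = 359322*(374525 + (-9 + 2004/293)) = 359322*(374525 - 633/293) = 359322*(109735192/293) = 39430268659824/293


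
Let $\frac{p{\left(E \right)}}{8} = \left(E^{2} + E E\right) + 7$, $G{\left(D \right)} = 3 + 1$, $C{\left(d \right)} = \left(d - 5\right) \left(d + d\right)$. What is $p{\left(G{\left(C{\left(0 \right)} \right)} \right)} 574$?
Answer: $179088$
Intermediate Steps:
$C{\left(d \right)} = 2 d \left(-5 + d\right)$ ($C{\left(d \right)} = \left(d - 5\right) 2 d = \left(-5 + d\right) 2 d = 2 d \left(-5 + d\right)$)
$G{\left(D \right)} = 4$
$p{\left(E \right)} = 56 + 16 E^{2}$ ($p{\left(E \right)} = 8 \left(\left(E^{2} + E E\right) + 7\right) = 8 \left(\left(E^{2} + E^{2}\right) + 7\right) = 8 \left(2 E^{2} + 7\right) = 8 \left(7 + 2 E^{2}\right) = 56 + 16 E^{2}$)
$p{\left(G{\left(C{\left(0 \right)} \right)} \right)} 574 = \left(56 + 16 \cdot 4^{2}\right) 574 = \left(56 + 16 \cdot 16\right) 574 = \left(56 + 256\right) 574 = 312 \cdot 574 = 179088$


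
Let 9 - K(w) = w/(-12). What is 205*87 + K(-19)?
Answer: 214109/12 ≈ 17842.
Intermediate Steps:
K(w) = 9 + w/12 (K(w) = 9 - w/(-12) = 9 - w*(-1)/12 = 9 - (-1)*w/12 = 9 + w/12)
205*87 + K(-19) = 205*87 + (9 + (1/12)*(-19)) = 17835 + (9 - 19/12) = 17835 + 89/12 = 214109/12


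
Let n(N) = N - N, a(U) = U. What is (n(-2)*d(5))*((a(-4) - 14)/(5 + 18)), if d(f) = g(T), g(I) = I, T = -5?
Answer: 0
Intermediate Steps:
n(N) = 0
d(f) = -5
(n(-2)*d(5))*((a(-4) - 14)/(5 + 18)) = (0*(-5))*((-4 - 14)/(5 + 18)) = 0*(-18/23) = 0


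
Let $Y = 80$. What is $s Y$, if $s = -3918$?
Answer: $-313440$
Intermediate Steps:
$s Y = \left(-3918\right) 80 = -313440$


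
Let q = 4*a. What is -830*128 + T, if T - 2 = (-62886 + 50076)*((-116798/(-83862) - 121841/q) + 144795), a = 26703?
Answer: -51282427830860213/27646506 ≈ -1.8549e+9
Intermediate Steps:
q = 106812 (q = 4*26703 = 106812)
T = -51279490666062773/27646506 (T = 2 + (-62886 + 50076)*((-116798/(-83862) - 121841/106812) + 144795) = 2 - 12810*((-116798*(-1/83862) - 121841*1/106812) + 144795) = 2 - 12810*((58399/41931 - 121841/106812) + 144795) = 2 - 12810*(41807371/165879036 + 144795) = 2 - 12810*24018496824991/165879036 = 2 - 51279490721355785/27646506 = -51279490666062773/27646506 ≈ -1.8548e+9)
-830*128 + T = -830*128 - 51279490666062773/27646506 = -106240 - 51279490666062773/27646506 = -51282427830860213/27646506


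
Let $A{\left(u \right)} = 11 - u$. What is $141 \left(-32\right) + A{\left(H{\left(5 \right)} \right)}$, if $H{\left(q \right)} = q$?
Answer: $-4506$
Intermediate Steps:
$141 \left(-32\right) + A{\left(H{\left(5 \right)} \right)} = 141 \left(-32\right) + \left(11 - 5\right) = -4512 + \left(11 - 5\right) = -4512 + 6 = -4506$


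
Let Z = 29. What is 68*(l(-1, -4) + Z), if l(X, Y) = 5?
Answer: 2312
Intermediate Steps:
68*(l(-1, -4) + Z) = 68*(5 + 29) = 68*34 = 2312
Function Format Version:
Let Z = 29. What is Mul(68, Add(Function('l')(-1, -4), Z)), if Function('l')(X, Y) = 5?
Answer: 2312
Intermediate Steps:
Mul(68, Add(Function('l')(-1, -4), Z)) = Mul(68, Add(5, 29)) = Mul(68, 34) = 2312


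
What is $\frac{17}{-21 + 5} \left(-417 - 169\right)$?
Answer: $\frac{4981}{8} \approx 622.63$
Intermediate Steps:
$\frac{17}{-21 + 5} \left(-417 - 169\right) = \frac{17}{-16} \left(-586\right) = 17 \left(- \frac{1}{16}\right) \left(-586\right) = \left(- \frac{17}{16}\right) \left(-586\right) = \frac{4981}{8}$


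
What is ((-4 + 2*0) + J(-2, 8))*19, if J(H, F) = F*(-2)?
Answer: -380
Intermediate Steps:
J(H, F) = -2*F
((-4 + 2*0) + J(-2, 8))*19 = ((-4 + 2*0) - 2*8)*19 = ((-4 + 0) - 16)*19 = (-4 - 16)*19 = -20*19 = -380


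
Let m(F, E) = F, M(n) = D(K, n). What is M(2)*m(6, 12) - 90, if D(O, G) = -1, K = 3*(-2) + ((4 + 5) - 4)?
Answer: -96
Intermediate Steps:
K = -1 (K = -6 + (9 - 4) = -6 + 5 = -1)
M(n) = -1
M(2)*m(6, 12) - 90 = -1*6 - 90 = -6 - 90 = -96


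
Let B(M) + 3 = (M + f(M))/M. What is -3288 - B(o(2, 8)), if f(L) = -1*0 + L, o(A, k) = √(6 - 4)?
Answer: -3287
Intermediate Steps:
o(A, k) = √2
f(L) = L (f(L) = 0 + L = L)
B(M) = -1 (B(M) = -3 + (M + M)/M = -3 + (2*M)/M = -3 + 2 = -1)
-3288 - B(o(2, 8)) = -3288 - 1*(-1) = -3288 + 1 = -3287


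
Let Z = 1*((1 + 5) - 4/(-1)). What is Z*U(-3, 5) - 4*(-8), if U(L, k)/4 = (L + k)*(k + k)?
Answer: 832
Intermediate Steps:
U(L, k) = 8*k*(L + k) (U(L, k) = 4*((L + k)*(k + k)) = 4*((L + k)*(2*k)) = 4*(2*k*(L + k)) = 8*k*(L + k))
Z = 10 (Z = 1*(6 - 4*(-1)) = 1*(6 + 4) = 1*10 = 10)
Z*U(-3, 5) - 4*(-8) = 10*(8*5*(-3 + 5)) - 4*(-8) = 10*(8*5*2) + 32 = 10*80 + 32 = 800 + 32 = 832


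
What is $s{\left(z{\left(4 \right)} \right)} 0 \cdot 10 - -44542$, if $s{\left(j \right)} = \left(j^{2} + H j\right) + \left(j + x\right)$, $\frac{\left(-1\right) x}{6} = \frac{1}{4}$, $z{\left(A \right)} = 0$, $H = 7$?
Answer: $44542$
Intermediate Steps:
$x = - \frac{3}{2}$ ($x = - \frac{6}{4} = \left(-6\right) \frac{1}{4} = - \frac{3}{2} \approx -1.5$)
$s{\left(j \right)} = - \frac{3}{2} + j^{2} + 8 j$ ($s{\left(j \right)} = \left(j^{2} + 7 j\right) + \left(j - \frac{3}{2}\right) = \left(j^{2} + 7 j\right) + \left(- \frac{3}{2} + j\right) = - \frac{3}{2} + j^{2} + 8 j$)
$s{\left(z{\left(4 \right)} \right)} 0 \cdot 10 - -44542 = \left(- \frac{3}{2} + 0^{2} + 8 \cdot 0\right) 0 \cdot 10 - -44542 = \left(- \frac{3}{2} + 0 + 0\right) 0 \cdot 10 + 44542 = \left(- \frac{3}{2}\right) 0 \cdot 10 + 44542 = 0 \cdot 10 + 44542 = 0 + 44542 = 44542$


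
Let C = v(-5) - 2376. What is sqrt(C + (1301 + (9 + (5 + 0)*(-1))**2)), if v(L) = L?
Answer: 2*I*sqrt(266) ≈ 32.619*I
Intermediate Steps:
C = -2381 (C = -5 - 2376 = -2381)
sqrt(C + (1301 + (9 + (5 + 0)*(-1))**2)) = sqrt(-2381 + (1301 + (9 + (5 + 0)*(-1))**2)) = sqrt(-2381 + (1301 + (9 + 5*(-1))**2)) = sqrt(-2381 + (1301 + (9 - 5)**2)) = sqrt(-2381 + (1301 + 4**2)) = sqrt(-2381 + (1301 + 16)) = sqrt(-2381 + 1317) = sqrt(-1064) = 2*I*sqrt(266)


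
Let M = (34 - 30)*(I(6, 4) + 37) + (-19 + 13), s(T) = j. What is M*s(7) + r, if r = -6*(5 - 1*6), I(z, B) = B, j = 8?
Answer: 1270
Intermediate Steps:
s(T) = 8
r = 6 (r = -6*(5 - 6) = -6*(-1) = 6)
M = 158 (M = (34 - 30)*(4 + 37) + (-19 + 13) = 4*41 - 6 = 164 - 6 = 158)
M*s(7) + r = 158*8 + 6 = 1264 + 6 = 1270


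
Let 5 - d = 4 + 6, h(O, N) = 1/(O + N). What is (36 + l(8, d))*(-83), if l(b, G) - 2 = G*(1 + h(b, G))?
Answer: -7802/3 ≈ -2600.7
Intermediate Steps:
h(O, N) = 1/(N + O)
d = -5 (d = 5 - (4 + 6) = 5 - 1*10 = 5 - 10 = -5)
l(b, G) = 2 + G*(1 + 1/(G + b))
(36 + l(8, d))*(-83) = (36 + (-5 + (2 - 5)*(-5 + 8))/(-5 + 8))*(-83) = (36 + (-5 - 3*3)/3)*(-83) = (36 + (-5 - 9)/3)*(-83) = (36 + (1/3)*(-14))*(-83) = (36 - 14/3)*(-83) = (94/3)*(-83) = -7802/3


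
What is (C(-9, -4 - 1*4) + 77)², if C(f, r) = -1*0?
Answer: 5929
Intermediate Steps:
C(f, r) = 0
(C(-9, -4 - 1*4) + 77)² = (0 + 77)² = 77² = 5929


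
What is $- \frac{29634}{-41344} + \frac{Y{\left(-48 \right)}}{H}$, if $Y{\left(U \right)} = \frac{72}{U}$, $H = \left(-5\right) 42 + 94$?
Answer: $\frac{437445}{599488} \approx 0.7297$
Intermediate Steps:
$H = -116$ ($H = -210 + 94 = -116$)
$- \frac{29634}{-41344} + \frac{Y{\left(-48 \right)}}{H} = - \frac{29634}{-41344} + \frac{72 \frac{1}{-48}}{-116} = \left(-29634\right) \left(- \frac{1}{41344}\right) + 72 \left(- \frac{1}{48}\right) \left(- \frac{1}{116}\right) = \frac{14817}{20672} - - \frac{3}{232} = \frac{14817}{20672} + \frac{3}{232} = \frac{437445}{599488}$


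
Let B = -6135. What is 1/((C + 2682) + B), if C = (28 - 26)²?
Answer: -1/3449 ≈ -0.00028994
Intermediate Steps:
C = 4 (C = 2² = 4)
1/((C + 2682) + B) = 1/((4 + 2682) - 6135) = 1/(2686 - 6135) = 1/(-3449) = -1/3449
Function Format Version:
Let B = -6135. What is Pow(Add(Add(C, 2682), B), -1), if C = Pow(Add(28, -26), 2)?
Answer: Rational(-1, 3449) ≈ -0.00028994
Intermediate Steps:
C = 4 (C = Pow(2, 2) = 4)
Pow(Add(Add(C, 2682), B), -1) = Pow(Add(Add(4, 2682), -6135), -1) = Pow(Add(2686, -6135), -1) = Pow(-3449, -1) = Rational(-1, 3449)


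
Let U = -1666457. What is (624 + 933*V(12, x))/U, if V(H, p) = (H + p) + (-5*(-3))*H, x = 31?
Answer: -208683/1666457 ≈ -0.12523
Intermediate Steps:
V(H, p) = p + 16*H (V(H, p) = (H + p) + 15*H = p + 16*H)
(624 + 933*V(12, x))/U = (624 + 933*(31 + 16*12))/(-1666457) = (624 + 933*(31 + 192))*(-1/1666457) = (624 + 933*223)*(-1/1666457) = (624 + 208059)*(-1/1666457) = 208683*(-1/1666457) = -208683/1666457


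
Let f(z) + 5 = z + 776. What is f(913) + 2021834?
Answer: 2023518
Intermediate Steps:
f(z) = 771 + z (f(z) = -5 + (z + 776) = -5 + (776 + z) = 771 + z)
f(913) + 2021834 = (771 + 913) + 2021834 = 1684 + 2021834 = 2023518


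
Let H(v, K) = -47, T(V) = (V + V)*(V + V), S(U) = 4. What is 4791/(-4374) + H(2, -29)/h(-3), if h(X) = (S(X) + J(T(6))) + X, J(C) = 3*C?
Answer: -760027/631314 ≈ -1.2039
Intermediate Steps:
T(V) = 4*V² (T(V) = (2*V)*(2*V) = 4*V²)
h(X) = 436 + X (h(X) = (4 + 3*(4*6²)) + X = (4 + 3*(4*36)) + X = (4 + 3*144) + X = (4 + 432) + X = 436 + X)
4791/(-4374) + H(2, -29)/h(-3) = 4791/(-4374) - 47/(436 - 3) = 4791*(-1/4374) - 47/433 = -1597/1458 - 47*1/433 = -1597/1458 - 47/433 = -760027/631314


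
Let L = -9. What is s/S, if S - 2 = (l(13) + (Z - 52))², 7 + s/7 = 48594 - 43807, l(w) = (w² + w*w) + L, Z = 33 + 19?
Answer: 33460/108243 ≈ 0.30912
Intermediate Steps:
Z = 52
l(w) = -9 + 2*w² (l(w) = (w² + w*w) - 9 = (w² + w²) - 9 = 2*w² - 9 = -9 + 2*w²)
s = 33460 (s = -49 + 7*(48594 - 43807) = -49 + 7*4787 = -49 + 33509 = 33460)
S = 108243 (S = 2 + ((-9 + 2*13²) + (52 - 52))² = 2 + ((-9 + 2*169) + 0)² = 2 + ((-9 + 338) + 0)² = 2 + (329 + 0)² = 2 + 329² = 2 + 108241 = 108243)
s/S = 33460/108243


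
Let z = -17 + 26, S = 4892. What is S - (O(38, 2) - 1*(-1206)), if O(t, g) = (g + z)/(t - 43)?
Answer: 18441/5 ≈ 3688.2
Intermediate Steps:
z = 9
O(t, g) = (9 + g)/(-43 + t) (O(t, g) = (g + 9)/(t - 43) = (9 + g)/(-43 + t))
S - (O(38, 2) - 1*(-1206)) = 4892 - ((9 + 2)/(-43 + 38) - 1*(-1206)) = 4892 - (11/(-5) + 1206) = 4892 - (-⅕*11 + 1206) = 4892 - (-11/5 + 1206) = 4892 - 1*6019/5 = 4892 - 6019/5 = 18441/5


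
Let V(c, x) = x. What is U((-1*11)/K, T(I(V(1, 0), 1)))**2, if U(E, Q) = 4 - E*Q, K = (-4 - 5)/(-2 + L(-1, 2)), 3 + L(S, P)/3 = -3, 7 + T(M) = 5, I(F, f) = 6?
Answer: 163216/81 ≈ 2015.0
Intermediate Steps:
T(M) = -2 (T(M) = -7 + 5 = -2)
L(S, P) = -18 (L(S, P) = -9 + 3*(-3) = -9 - 9 = -18)
K = 9/20 (K = (-4 - 5)/(-2 - 18) = -9/(-20) = -9*(-1/20) = 9/20 ≈ 0.45000)
U(E, Q) = 4 - E*Q
U((-1*11)/K, T(I(V(1, 0), 1)))**2 = (4 - 1*(-1*11)/(9/20)*(-2))**2 = (4 - 1*(-11*20/9)*(-2))**2 = (4 - 1*(-220/9)*(-2))**2 = (4 - 440/9)**2 = (-404/9)**2 = 163216/81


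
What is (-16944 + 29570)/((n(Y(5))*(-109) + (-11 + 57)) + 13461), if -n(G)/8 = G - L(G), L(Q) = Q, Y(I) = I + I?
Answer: 12626/13507 ≈ 0.93477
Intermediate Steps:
Y(I) = 2*I
n(G) = 0 (n(G) = -8*(G - G) = -8*0 = 0)
(-16944 + 29570)/((n(Y(5))*(-109) + (-11 + 57)) + 13461) = (-16944 + 29570)/((0*(-109) + (-11 + 57)) + 13461) = 12626/((0 + 46) + 13461) = 12626/(46 + 13461) = 12626/13507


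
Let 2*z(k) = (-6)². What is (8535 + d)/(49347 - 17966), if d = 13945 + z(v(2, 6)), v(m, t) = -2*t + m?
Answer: 3214/4483 ≈ 0.71693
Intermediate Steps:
v(m, t) = m - 2*t
z(k) = 18 (z(k) = (½)*(-6)² = (½)*36 = 18)
d = 13963 (d = 13945 + 18 = 13963)
(8535 + d)/(49347 - 17966) = (8535 + 13963)/(49347 - 17966) = 22498/31381 = 22498*(1/31381) = 3214/4483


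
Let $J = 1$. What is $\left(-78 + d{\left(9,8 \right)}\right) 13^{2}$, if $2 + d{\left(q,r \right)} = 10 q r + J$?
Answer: $108329$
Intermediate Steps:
$d{\left(q,r \right)} = -1 + 10 q r$ ($d{\left(q,r \right)} = -2 + \left(10 q r + 1\right) = -2 + \left(1 + 10 q r\right) = -1 + 10 q r$)
$\left(-78 + d{\left(9,8 \right)}\right) 13^{2} = \left(-78 - \left(1 - 720\right)\right) 13^{2} = \left(-78 + \left(-1 + 720\right)\right) 169 = \left(-78 + 719\right) 169 = 641 \cdot 169 = 108329$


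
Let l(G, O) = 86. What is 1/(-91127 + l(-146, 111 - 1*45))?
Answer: -1/91041 ≈ -1.0984e-5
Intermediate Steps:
1/(-91127 + l(-146, 111 - 1*45)) = 1/(-91127 + 86) = 1/(-91041) = -1/91041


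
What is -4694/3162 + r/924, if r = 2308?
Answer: 41120/40579 ≈ 1.0133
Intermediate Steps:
-4694/3162 + r/924 = -4694/3162 + 2308/924 = -4694*1/3162 + 2308*(1/924) = -2347/1581 + 577/231 = 41120/40579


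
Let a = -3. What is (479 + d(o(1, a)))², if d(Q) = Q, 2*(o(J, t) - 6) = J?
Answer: 942841/4 ≈ 2.3571e+5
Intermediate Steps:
o(J, t) = 6 + J/2
(479 + d(o(1, a)))² = (479 + (6 + (½)*1))² = (479 + (6 + ½))² = (479 + 13/2)² = (971/2)² = 942841/4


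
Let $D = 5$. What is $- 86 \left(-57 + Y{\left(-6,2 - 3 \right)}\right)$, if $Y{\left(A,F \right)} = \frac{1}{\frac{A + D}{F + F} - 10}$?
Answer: $\frac{93310}{19} \approx 4911.1$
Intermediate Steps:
$Y{\left(A,F \right)} = \frac{1}{-10 + \frac{5 + A}{2 F}}$ ($Y{\left(A,F \right)} = \frac{1}{\frac{A + 5}{F + F} - 10} = \frac{1}{\frac{5 + A}{2 F} - 10} = \frac{1}{-10 + \frac{5 + A}{2 F}}$)
$- 86 \left(-57 + Y{\left(-6,2 - 3 \right)}\right) = - 86 \left(-57 + \frac{2 \left(2 - 3\right)}{5 - 6 - 20 \left(2 - 3\right)}\right) = - 86 \left(-57 + 2 \left(-1\right) \frac{1}{5 - 6 - -20}\right) = - 86 \left(-57 + 2 \left(-1\right) \frac{1}{5 - 6 + 20}\right) = - 86 \left(-57 + 2 \left(-1\right) \frac{1}{19}\right) = - 86 \left(-57 - \frac{2}{19}\right) = \left(-86\right) \left(- \frac{1085}{19}\right) = \frac{93310}{19}$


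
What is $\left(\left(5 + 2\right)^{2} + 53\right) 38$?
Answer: $3876$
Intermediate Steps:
$\left(\left(5 + 2\right)^{2} + 53\right) 38 = \left(7^{2} + 53\right) 38 = \left(49 + 53\right) 38 = 102 \cdot 38 = 3876$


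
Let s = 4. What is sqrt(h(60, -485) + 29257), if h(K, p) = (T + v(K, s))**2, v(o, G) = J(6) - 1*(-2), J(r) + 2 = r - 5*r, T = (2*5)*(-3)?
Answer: sqrt(32173) ≈ 179.37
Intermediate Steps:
T = -30 (T = 10*(-3) = -30)
J(r) = -2 - 4*r (J(r) = -2 + (r - 5*r) = -2 - 4*r)
v(o, G) = -24 (v(o, G) = (-2 - 4*6) - 1*(-2) = (-2 - 24) + 2 = -26 + 2 = -24)
h(K, p) = 2916 (h(K, p) = (-30 - 24)**2 = (-54)**2 = 2916)
sqrt(h(60, -485) + 29257) = sqrt(2916 + 29257) = sqrt(32173)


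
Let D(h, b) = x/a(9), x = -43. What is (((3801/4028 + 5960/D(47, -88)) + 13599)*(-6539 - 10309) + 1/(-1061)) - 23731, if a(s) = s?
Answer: -9562382423238300/45942361 ≈ -2.0814e+8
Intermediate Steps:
D(h, b) = -43/9
(((3801/4028 + 5960/D(47, -88)) + 13599)*(-6539 - 10309) + 1/(-1061)) - 23731 = (((3801/4028 + 5960/(-43/9)) + 13599)*(-6539 - 10309) + 1/(-1061)) - 23731 = (((3801*(1/4028) + 5960*(-9/43)) + 13599)*(-16848) - 1/1061) - 23731 = (((3801/4028 - 53640/43) + 13599)*(-16848) - 1/1061) - 23731 = ((-215898477/173204 + 13599)*(-16848) - 1/1061) - 23731 = ((2139502719/173204)*(-16848) - 1/1061) - 23731 = (-9011585452428/43301 - 1/1061) - 23731 = -9561292165069409/45942361 - 23731 = -9562382423238300/45942361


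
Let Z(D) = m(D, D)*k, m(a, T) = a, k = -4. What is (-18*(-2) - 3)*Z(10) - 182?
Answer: -1502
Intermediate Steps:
Z(D) = -4*D (Z(D) = D*(-4) = -4*D)
(-18*(-2) - 3)*Z(10) - 182 = (-18*(-2) - 3)*(-4*10) - 182 = (36 - 3)*(-40) - 182 = 33*(-40) - 182 = -1320 - 182 = -1502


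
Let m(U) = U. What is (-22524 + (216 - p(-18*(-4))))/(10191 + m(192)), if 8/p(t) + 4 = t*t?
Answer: -28888862/13445985 ≈ -2.1485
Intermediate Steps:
p(t) = 8/(-4 + t**2) (p(t) = 8/(-4 + t*t) = 8/(-4 + t**2))
(-22524 + (216 - p(-18*(-4))))/(10191 + m(192)) = (-22524 + (216 - 8/(-4 + (-18*(-4))**2)))/(10191 + 192) = (-22524 + (216 - 8/(-4 + 72**2)))/10383 = (-22524 + (216 - 8/(-4 + 5184)))*(1/10383) = (-22524 + (216 - 8/5180))*(1/10383) = (-22524 + (216 - 1*2/1295))*(1/10383) = (-22524 + (216 - 2/1295))*(1/10383) = (-22524 + 279718/1295)*(1/10383) = -28888862/1295*1/10383 = -28888862/13445985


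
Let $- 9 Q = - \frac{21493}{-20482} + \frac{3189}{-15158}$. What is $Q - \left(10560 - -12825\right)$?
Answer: $- \frac{135005206604}{5773131} \approx -23385.0$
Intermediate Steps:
$Q = - \frac{538169}{5773131}$ ($Q = - \frac{- \frac{21493}{-20482} + \frac{3189}{-15158}}{9} = - \frac{\left(-21493\right) \left(- \frac{1}{20482}\right) + 3189 \left(- \frac{1}{15158}\right)}{9} = - \frac{\frac{21493}{20482} - \frac{3189}{15158}}{9} = \left(- \frac{1}{9}\right) \frac{538169}{641459} = - \frac{538169}{5773131} \approx -0.09322$)
$Q - \left(10560 - -12825\right) = - \frac{538169}{5773131} - \left(10560 - -12825\right) = - \frac{538169}{5773131} - \left(10560 + 12825\right) = - \frac{538169}{5773131} - 23385 = - \frac{135005206604}{5773131}$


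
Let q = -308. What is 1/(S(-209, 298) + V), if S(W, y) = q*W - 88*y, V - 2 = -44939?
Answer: -1/6789 ≈ -0.00014730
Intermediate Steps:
V = -44937 (V = 2 - 44939 = -44937)
S(W, y) = -308*W - 88*y
1/(S(-209, 298) + V) = 1/((-308*(-209) - 88*298) - 44937) = 1/((64372 - 26224) - 44937) = 1/(38148 - 44937) = 1/(-6789) = -1/6789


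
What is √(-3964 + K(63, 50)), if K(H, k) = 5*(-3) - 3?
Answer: I*√3982 ≈ 63.103*I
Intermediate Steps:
K(H, k) = -18 (K(H, k) = -15 - 3 = -18)
√(-3964 + K(63, 50)) = √(-3964 - 18) = √(-3982) = I*√3982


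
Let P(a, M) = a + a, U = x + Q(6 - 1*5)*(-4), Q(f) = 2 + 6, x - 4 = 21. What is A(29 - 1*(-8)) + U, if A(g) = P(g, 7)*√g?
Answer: -7 + 74*√37 ≈ 443.12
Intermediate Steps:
x = 25 (x = 4 + 21 = 25)
Q(f) = 8
U = -7 (U = 25 + 8*(-4) = 25 - 32 = -7)
P(a, M) = 2*a
A(g) = 2*g^(3/2) (A(g) = (2*g)*√g = 2*g^(3/2))
A(29 - 1*(-8)) + U = 2*(29 - 1*(-8))^(3/2) - 7 = 2*(29 + 8)^(3/2) - 7 = 2*37^(3/2) - 7 = 2*(37*√37) - 7 = 74*√37 - 7 = -7 + 74*√37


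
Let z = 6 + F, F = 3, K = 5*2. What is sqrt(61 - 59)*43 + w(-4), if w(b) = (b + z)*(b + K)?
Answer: 30 + 43*sqrt(2) ≈ 90.811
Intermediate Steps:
K = 10
z = 9 (z = 6 + 3 = 9)
w(b) = (9 + b)*(10 + b) (w(b) = (b + 9)*(b + 10) = (9 + b)*(10 + b))
sqrt(61 - 59)*43 + w(-4) = sqrt(61 - 59)*43 + (90 + (-4)**2 + 19*(-4)) = sqrt(2)*43 + (90 + 16 - 76) = 43*sqrt(2) + 30 = 30 + 43*sqrt(2)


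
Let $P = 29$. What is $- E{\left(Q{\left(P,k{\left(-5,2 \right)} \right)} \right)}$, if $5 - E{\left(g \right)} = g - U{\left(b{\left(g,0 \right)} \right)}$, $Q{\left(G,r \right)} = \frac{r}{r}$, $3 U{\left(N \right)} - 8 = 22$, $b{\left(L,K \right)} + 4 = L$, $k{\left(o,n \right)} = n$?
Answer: $-14$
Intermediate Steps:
$b{\left(L,K \right)} = -4 + L$
$U{\left(N \right)} = 10$ ($U{\left(N \right)} = \frac{8}{3} + \frac{1}{3} \cdot 22 = \frac{8}{3} + \frac{22}{3} = 10$)
$Q{\left(G,r \right)} = 1$
$E{\left(g \right)} = 15 - g$ ($E{\left(g \right)} = 5 - \left(g - 10\right) = 5 - \left(-10 + g\right) = 15 - g$)
$- E{\left(Q{\left(P,k{\left(-5,2 \right)} \right)} \right)} = - (15 - 1) = \left(-1\right) 14 = -14$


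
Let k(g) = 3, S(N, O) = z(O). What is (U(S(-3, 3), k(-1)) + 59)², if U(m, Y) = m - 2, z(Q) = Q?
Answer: 3600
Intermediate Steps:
S(N, O) = O
U(m, Y) = -2 + m
(U(S(-3, 3), k(-1)) + 59)² = ((-2 + 3) + 59)² = (1 + 59)² = 60² = 3600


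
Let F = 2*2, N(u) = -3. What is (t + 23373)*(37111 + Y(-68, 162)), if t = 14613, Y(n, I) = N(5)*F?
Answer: 1409242614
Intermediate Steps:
F = 4
Y(n, I) = -12 (Y(n, I) = -3*4 = -12)
(t + 23373)*(37111 + Y(-68, 162)) = (14613 + 23373)*(37111 - 12) = 37986*37099 = 1409242614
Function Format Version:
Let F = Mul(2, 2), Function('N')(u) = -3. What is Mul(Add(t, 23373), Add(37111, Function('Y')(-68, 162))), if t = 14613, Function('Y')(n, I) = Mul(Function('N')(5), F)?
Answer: 1409242614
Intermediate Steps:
F = 4
Function('Y')(n, I) = -12 (Function('Y')(n, I) = Mul(-3, 4) = -12)
Mul(Add(t, 23373), Add(37111, Function('Y')(-68, 162))) = Mul(Add(14613, 23373), Add(37111, -12)) = Mul(37986, 37099) = 1409242614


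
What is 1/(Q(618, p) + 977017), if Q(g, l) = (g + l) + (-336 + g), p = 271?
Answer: 1/978188 ≈ 1.0223e-6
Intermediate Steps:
Q(g, l) = -336 + l + 2*g
1/(Q(618, p) + 977017) = 1/((-336 + 271 + 2*618) + 977017) = 1/((-336 + 271 + 1236) + 977017) = 1/(1171 + 977017) = 1/978188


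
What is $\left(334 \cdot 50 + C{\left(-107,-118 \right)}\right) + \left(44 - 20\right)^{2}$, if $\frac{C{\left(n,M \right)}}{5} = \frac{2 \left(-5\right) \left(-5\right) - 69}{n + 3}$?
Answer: $\frac{1796799}{104} \approx 17277.0$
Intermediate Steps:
$C{\left(n,M \right)} = - \frac{95}{3 + n}$ ($C{\left(n,M \right)} = 5 \frac{2 \left(-5\right) \left(-5\right) - 69}{n + 3} = 5 \frac{\left(-10\right) \left(-5\right) - 69}{3 + n} = 5 \frac{50 - 69}{3 + n} = 5 \left(- \frac{19}{3 + n}\right) = - \frac{95}{3 + n}$)
$\left(334 \cdot 50 + C{\left(-107,-118 \right)}\right) + \left(44 - 20\right)^{2} = \left(334 \cdot 50 - \frac{95}{3 - 107}\right) + \left(44 - 20\right)^{2} = \left(16700 - \frac{95}{-104}\right) + 24^{2} = \left(16700 - - \frac{95}{104}\right) + 576 = \left(16700 + \frac{95}{104}\right) + 576 = \frac{1736895}{104} + 576 = \frac{1796799}{104}$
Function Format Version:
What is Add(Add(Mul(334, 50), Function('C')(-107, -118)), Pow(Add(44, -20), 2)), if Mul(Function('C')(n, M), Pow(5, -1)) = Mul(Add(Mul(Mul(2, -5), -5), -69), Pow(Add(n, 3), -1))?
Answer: Rational(1796799, 104) ≈ 17277.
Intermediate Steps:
Function('C')(n, M) = Mul(-95, Pow(Add(3, n), -1)) (Function('C')(n, M) = Mul(5, Mul(Add(Mul(Mul(2, -5), -5), -69), Pow(Add(n, 3), -1))) = Mul(5, Mul(Add(Mul(-10, -5), -69), Pow(Add(3, n), -1))) = Mul(5, Mul(Add(50, -69), Pow(Add(3, n), -1))) = Mul(5, Mul(-19, Pow(Add(3, n), -1))) = Mul(-95, Pow(Add(3, n), -1)))
Add(Add(Mul(334, 50), Function('C')(-107, -118)), Pow(Add(44, -20), 2)) = Add(Add(Mul(334, 50), Mul(-95, Pow(Add(3, -107), -1))), Pow(Add(44, -20), 2)) = Add(Add(16700, Mul(-95, Pow(-104, -1))), Pow(24, 2)) = Add(Add(16700, Mul(-95, Rational(-1, 104))), 576) = Add(Add(16700, Rational(95, 104)), 576) = Add(Rational(1736895, 104), 576) = Rational(1796799, 104)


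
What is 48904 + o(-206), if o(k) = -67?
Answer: 48837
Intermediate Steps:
48904 + o(-206) = 48904 - 67 = 48837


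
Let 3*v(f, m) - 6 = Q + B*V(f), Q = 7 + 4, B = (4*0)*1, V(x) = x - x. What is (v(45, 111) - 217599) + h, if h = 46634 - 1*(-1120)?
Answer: -509518/3 ≈ -1.6984e+5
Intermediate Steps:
V(x) = 0
B = 0 (B = 0*1 = 0)
Q = 11
v(f, m) = 17/3 (v(f, m) = 2 + (11 + 0*0)/3 = 2 + (11 + 0)/3 = 2 + (1/3)*11 = 2 + 11/3 = 17/3)
h = 47754 (h = 46634 + 1120 = 47754)
(v(45, 111) - 217599) + h = (17/3 - 217599) + 47754 = -652780/3 + 47754 = -509518/3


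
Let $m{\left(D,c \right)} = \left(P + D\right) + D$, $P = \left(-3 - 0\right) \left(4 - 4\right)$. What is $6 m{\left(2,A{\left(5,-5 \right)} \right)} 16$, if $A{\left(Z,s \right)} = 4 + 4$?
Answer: $384$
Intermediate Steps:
$A{\left(Z,s \right)} = 8$
$P = 0$ ($P = \left(-3 + 0\right) 0 = \left(-3\right) 0 = 0$)
$m{\left(D,c \right)} = 2 D$ ($m{\left(D,c \right)} = \left(0 + D\right) + D = D + D = 2 D$)
$6 m{\left(2,A{\left(5,-5 \right)} \right)} 16 = 6 \cdot 2 \cdot 2 \cdot 16 = 6 \cdot 4 \cdot 16 = 24 \cdot 16 = 384$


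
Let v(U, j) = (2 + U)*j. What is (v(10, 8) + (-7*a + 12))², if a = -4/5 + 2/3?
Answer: 2669956/225 ≈ 11866.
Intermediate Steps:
v(U, j) = j*(2 + U)
a = -2/15 (a = -4*⅕ + 2*(⅓) = -⅘ + ⅔ = -2/15 ≈ -0.13333)
(v(10, 8) + (-7*a + 12))² = (8*(2 + 10) + (-7*(-2/15) + 12))² = (8*12 + (14/15 + 12))² = (96 + 194/15)² = (1634/15)² = 2669956/225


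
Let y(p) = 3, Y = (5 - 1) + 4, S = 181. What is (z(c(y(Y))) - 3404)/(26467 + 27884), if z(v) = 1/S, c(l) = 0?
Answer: -616123/9837531 ≈ -0.062630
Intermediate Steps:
Y = 8 (Y = 4 + 4 = 8)
z(v) = 1/181
(z(c(y(Y))) - 3404)/(26467 + 27884) = (1/181 - 3404)/(26467 + 27884) = -616123/181/54351 = -616123/181*1/54351 = -616123/9837531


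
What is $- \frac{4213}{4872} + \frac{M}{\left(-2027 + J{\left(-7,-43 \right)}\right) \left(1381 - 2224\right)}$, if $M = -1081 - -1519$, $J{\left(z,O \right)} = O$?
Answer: $- \frac{408310733}{472316040} \approx -0.86449$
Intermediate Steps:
$M = 438$ ($M = -1081 + 1519 = 438$)
$- \frac{4213}{4872} + \frac{M}{\left(-2027 + J{\left(-7,-43 \right)}\right) \left(1381 - 2224\right)} = - \frac{4213}{4872} + \frac{438}{\left(-2027 - 43\right) \left(1381 - 2224\right)} = \left(-4213\right) \frac{1}{4872} + \frac{438}{\left(-2070\right) \left(-843\right)} = - \frac{4213}{4872} + \frac{438}{1745010} = - \frac{4213}{4872} + 438 \cdot \frac{1}{1745010} = - \frac{4213}{4872} + \frac{73}{290835} = - \frac{408310733}{472316040}$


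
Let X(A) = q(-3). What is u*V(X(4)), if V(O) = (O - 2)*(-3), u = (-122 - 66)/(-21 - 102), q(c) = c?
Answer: 940/41 ≈ 22.927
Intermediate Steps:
X(A) = -3
u = 188/123 (u = -188/(-123) = -188*(-1/123) = 188/123 ≈ 1.5285)
V(O) = 6 - 3*O (V(O) = (-2 + O)*(-3) = 6 - 3*O)
u*V(X(4)) = 188*(6 - 3*(-3))/123 = 188*(6 + 9)/123 = (188/123)*15 = 940/41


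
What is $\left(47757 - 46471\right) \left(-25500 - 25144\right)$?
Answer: $-65128184$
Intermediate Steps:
$\left(47757 - 46471\right) \left(-25500 - 25144\right) = 1286 \left(-50644\right) = -65128184$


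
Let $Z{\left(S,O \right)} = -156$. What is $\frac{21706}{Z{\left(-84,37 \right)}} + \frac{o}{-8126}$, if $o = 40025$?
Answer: $- \frac{22828357}{158457} \approx -144.07$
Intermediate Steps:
$\frac{21706}{Z{\left(-84,37 \right)}} + \frac{o}{-8126} = \frac{21706}{-156} + \frac{40025}{-8126} = 21706 \left(- \frac{1}{156}\right) + 40025 \left(- \frac{1}{8126}\right) = - \frac{10853}{78} - \frac{40025}{8126} = - \frac{22828357}{158457}$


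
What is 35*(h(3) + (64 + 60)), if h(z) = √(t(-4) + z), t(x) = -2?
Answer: 4375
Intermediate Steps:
h(z) = √(-2 + z)
35*(h(3) + (64 + 60)) = 35*(√(-2 + 3) + (64 + 60)) = 35*(√1 + 124) = 35*(1 + 124) = 35*125 = 4375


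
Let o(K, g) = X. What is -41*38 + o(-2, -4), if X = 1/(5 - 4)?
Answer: -1557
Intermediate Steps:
X = 1 (X = 1/1 = 1)
o(K, g) = 1
-41*38 + o(-2, -4) = -41*38 + 1 = -1558 + 1 = -1557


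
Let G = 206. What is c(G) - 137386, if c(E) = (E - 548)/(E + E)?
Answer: -28301687/206 ≈ -1.3739e+5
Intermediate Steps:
c(E) = (-548 + E)/(2*E) (c(E) = (-548 + E)/((2*E)) = (-548 + E)*(1/(2*E)) = (-548 + E)/(2*E))
c(G) - 137386 = (½)*(-548 + 206)/206 - 137386 = (½)*(1/206)*(-342) - 137386 = -171/206 - 137386 = -28301687/206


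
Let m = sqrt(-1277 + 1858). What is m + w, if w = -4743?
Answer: -4743 + sqrt(581) ≈ -4718.9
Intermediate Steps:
m = sqrt(581) ≈ 24.104
m + w = sqrt(581) - 4743 = -4743 + sqrt(581)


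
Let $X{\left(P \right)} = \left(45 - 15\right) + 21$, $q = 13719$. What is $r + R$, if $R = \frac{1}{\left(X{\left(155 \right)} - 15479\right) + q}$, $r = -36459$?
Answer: $- \frac{62308432}{1709} \approx -36459.0$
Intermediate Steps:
$X{\left(P \right)} = 51$ ($X{\left(P \right)} = 30 + 21 = 51$)
$R = - \frac{1}{1709}$ ($R = \frac{1}{\left(51 - 15479\right) + 13719} = \frac{1}{-15428 + 13719} = \frac{1}{-1709} = - \frac{1}{1709} \approx -0.00058514$)
$r + R = -36459 - \frac{1}{1709} = - \frac{62308432}{1709}$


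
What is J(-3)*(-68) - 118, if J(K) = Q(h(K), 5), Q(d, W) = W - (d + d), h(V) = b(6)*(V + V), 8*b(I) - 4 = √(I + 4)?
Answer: -866 - 102*√10 ≈ -1188.6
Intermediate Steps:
b(I) = ½ + √(4 + I)/8 (b(I) = ½ + √(I + 4)/8 = ½ + √(4 + I)/8)
h(V) = 2*V*(½ + √10/8) (h(V) = (½ + √(4 + 6)/8)*(V + V) = (½ + √10/8)*(2*V) = 2*V*(½ + √10/8))
Q(d, W) = W - 2*d
J(K) = 5 - K*(4 + √10)/2
J(-3)*(-68) - 118 = (5 - ½*(-3)*(4 + √10))*(-68) - 118 = (5 + (6 + 3*√10/2))*(-68) - 118 = (11 + 3*√10/2)*(-68) - 118 = (-748 - 102*√10) - 118 = -866 - 102*√10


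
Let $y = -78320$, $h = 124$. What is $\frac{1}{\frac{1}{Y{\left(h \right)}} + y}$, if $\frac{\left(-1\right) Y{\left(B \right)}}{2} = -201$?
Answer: $- \frac{402}{31484639} \approx -1.2768 \cdot 10^{-5}$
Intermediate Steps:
$Y{\left(B \right)} = 402$ ($Y{\left(B \right)} = \left(-2\right) \left(-201\right) = 402$)
$\frac{1}{\frac{1}{Y{\left(h \right)}} + y} = \frac{1}{\frac{1}{402} - 78320} = \frac{1}{- \frac{31484639}{402}} = - \frac{402}{31484639}$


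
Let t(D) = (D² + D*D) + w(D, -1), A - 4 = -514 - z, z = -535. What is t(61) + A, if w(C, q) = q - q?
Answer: 7467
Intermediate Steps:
w(C, q) = 0
A = 25 (A = 4 + (-514 - 1*(-535)) = 4 + (-514 + 535) = 4 + 21 = 25)
t(D) = 2*D² (t(D) = (D² + D*D) + 0 = (D² + D²) + 0 = 2*D² + 0 = 2*D²)
t(61) + A = 2*61² + 25 = 2*3721 + 25 = 7442 + 25 = 7467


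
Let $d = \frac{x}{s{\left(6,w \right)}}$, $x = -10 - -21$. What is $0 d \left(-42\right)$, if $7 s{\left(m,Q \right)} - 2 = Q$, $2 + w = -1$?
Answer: $0$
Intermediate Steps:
$w = -3$ ($w = -2 - 1 = -3$)
$s{\left(m,Q \right)} = \frac{2}{7} + \frac{Q}{7}$
$x = 11$ ($x = -10 + 21 = 11$)
$d = -77$ ($d = \frac{11}{\frac{2}{7} + \frac{1}{7} \left(-3\right)} = \frac{11}{\frac{2}{7} - \frac{3}{7}} = \frac{11}{- \frac{1}{7}} = 11 \left(-7\right) = -77$)
$0 d \left(-42\right) = 0 \left(-77\right) \left(-42\right) = 0 \left(-42\right) = 0$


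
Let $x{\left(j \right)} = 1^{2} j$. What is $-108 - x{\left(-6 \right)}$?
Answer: $-102$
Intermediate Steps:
$x{\left(j \right)} = j$ ($x{\left(j \right)} = 1 j = j$)
$-108 - x{\left(-6 \right)} = -108 - -6 = -108 + 6 = -102$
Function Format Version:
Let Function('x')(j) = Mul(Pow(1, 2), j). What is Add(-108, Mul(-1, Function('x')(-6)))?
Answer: -102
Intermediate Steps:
Function('x')(j) = j (Function('x')(j) = Mul(1, j) = j)
Add(-108, Mul(-1, Function('x')(-6))) = Add(-108, Mul(-1, -6)) = Add(-108, 6) = -102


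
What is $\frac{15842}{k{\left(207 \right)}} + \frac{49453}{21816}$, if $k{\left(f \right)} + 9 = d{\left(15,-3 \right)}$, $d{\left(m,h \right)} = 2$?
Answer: $- \frac{345262901}{152712} \approx -2260.9$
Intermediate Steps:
$k{\left(f \right)} = -7$ ($k{\left(f \right)} = -9 + 2 = -7$)
$\frac{15842}{k{\left(207 \right)}} + \frac{49453}{21816} = \frac{15842}{-7} + \frac{49453}{21816} = 15842 \left(- \frac{1}{7}\right) + 49453 \cdot \frac{1}{21816} = - \frac{15842}{7} + \frac{49453}{21816} = - \frac{345262901}{152712}$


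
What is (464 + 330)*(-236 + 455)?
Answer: 173886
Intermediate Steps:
(464 + 330)*(-236 + 455) = 794*219 = 173886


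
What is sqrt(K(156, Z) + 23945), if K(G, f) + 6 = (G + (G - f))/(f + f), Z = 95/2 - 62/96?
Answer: 13*sqrt(16959882)/346 ≈ 154.73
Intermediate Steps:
Z = 2249/48 (Z = 95*(1/2) - 62*1/96 = 95/2 - 31/48 = 2249/48 ≈ 46.854)
K(G, f) = -6 + (-f + 2*G)/(2*f) (K(G, f) = -6 + (G + (G - f))/(f + f) = -6 + (-f + 2*G)/((2*f)) = -6 + (-f + 2*G)*(1/(2*f)) = -6 + (-f + 2*G)/(2*f))
sqrt(K(156, Z) + 23945) = sqrt((-13/2 + 156/(2249/48)) + 23945) = sqrt((-13/2 + 156*(48/2249)) + 23945) = sqrt((-13/2 + 576/173) + 23945) = sqrt(-1097/346 + 23945) = sqrt(8283873/346) = 13*sqrt(16959882)/346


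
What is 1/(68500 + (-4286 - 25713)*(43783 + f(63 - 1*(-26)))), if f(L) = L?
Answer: -1/1316047628 ≈ -7.5985e-10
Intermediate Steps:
1/(68500 + (-4286 - 25713)*(43783 + f(63 - 1*(-26)))) = 1/(68500 + (-4286 - 25713)*(43783 + (63 - 1*(-26)))) = 1/(68500 - 29999*(43783 + (63 + 26))) = 1/(68500 - 29999*(43783 + 89)) = 1/(68500 - 29999*43872) = 1/(68500 - 1316116128) = 1/(-1316047628) = -1/1316047628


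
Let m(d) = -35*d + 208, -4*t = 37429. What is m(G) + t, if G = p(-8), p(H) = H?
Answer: -35477/4 ≈ -8869.3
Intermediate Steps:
G = -8
t = -37429/4 (t = -1/4*37429 = -37429/4 ≈ -9357.3)
m(d) = 208 - 35*d
m(G) + t = (208 - 35*(-8)) - 37429/4 = (208 + 280) - 37429/4 = 488 - 37429/4 = -35477/4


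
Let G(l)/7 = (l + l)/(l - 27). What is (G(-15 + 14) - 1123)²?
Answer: 5040025/4 ≈ 1.2600e+6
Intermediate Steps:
G(l) = 14*l/(-27 + l) (G(l) = 7*((l + l)/(l - 27)) = 7*((2*l)/(-27 + l)) = 7*(2*l/(-27 + l)) = 14*l/(-27 + l))
(G(-15 + 14) - 1123)² = (14*(-15 + 14)/(-27 + (-15 + 14)) - 1123)² = (14*(-1)/(-27 - 1) - 1123)² = (14*(-1)/(-28) - 1123)² = (14*(-1)*(-1/28) - 1123)² = (½ - 1123)² = (-2245/2)² = 5040025/4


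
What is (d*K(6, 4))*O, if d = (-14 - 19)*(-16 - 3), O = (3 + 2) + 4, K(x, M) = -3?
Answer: -16929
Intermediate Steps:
O = 9 (O = 5 + 4 = 9)
d = 627 (d = -33*(-19) = 627)
(d*K(6, 4))*O = (627*(-3))*9 = -1881*9 = -16929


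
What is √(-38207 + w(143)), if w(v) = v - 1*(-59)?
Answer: I*√38005 ≈ 194.95*I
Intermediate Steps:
w(v) = 59 + v (w(v) = v + 59 = 59 + v)
√(-38207 + w(143)) = √(-38207 + (59 + 143)) = √(-38207 + 202) = √(-38005) = I*√38005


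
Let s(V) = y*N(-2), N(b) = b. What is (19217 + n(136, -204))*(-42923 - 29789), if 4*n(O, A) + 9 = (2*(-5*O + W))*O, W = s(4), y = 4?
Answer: 2004615306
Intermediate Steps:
s(V) = -8 (s(V) = 4*(-2) = -8)
W = -8
n(O, A) = -9/4 + O*(-16 - 10*O)/4 (n(O, A) = -9/4 + ((2*(-5*O - 8))*O)/4 = -9/4 + ((2*(-8 - 5*O))*O)/4 = -9/4 + ((-16 - 10*O)*O)/4 = -9/4 + (O*(-16 - 10*O))/4 = -9/4 + O*(-16 - 10*O)/4)
(19217 + n(136, -204))*(-42923 - 29789) = (19217 + (-9/4 - 4*136 - 5/2*136²))*(-42923 - 29789) = (19217 + (-9/4 - 544 - 5/2*18496))*(-72712) = (19217 + (-9/4 - 544 - 46240))*(-72712) = (19217 - 187145/4)*(-72712) = -110277/4*(-72712) = 2004615306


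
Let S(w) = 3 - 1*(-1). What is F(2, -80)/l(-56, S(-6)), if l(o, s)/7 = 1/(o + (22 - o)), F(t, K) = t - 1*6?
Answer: -88/7 ≈ -12.571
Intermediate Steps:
S(w) = 4 (S(w) = 3 + 1 = 4)
F(t, K) = -6 + t (F(t, K) = t - 6 = -6 + t)
l(o, s) = 7/22 (l(o, s) = 7/(o + (22 - o)) = 7/22)
F(2, -80)/l(-56, S(-6)) = (-6 + 2)/(7/22) = -4*22/7 = -88/7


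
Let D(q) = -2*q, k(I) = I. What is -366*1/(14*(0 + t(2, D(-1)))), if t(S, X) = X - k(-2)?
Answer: -183/28 ≈ -6.5357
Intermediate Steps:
t(S, X) = 2 + X (t(S, X) = X - 1*(-2) = X + 2 = 2 + X)
-366*1/(14*(0 + t(2, D(-1)))) = -366*1/(14*(0 + (2 - 2*(-1)))) = -366*1/(14*(0 + (2 + 2))) = -366*1/(14*(0 + 4)) = -366/(14*4) = -366/56 = -366*1/56 = -183/28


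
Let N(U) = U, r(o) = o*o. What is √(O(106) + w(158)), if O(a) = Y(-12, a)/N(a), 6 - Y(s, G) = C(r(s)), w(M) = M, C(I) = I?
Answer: √440165/53 ≈ 12.518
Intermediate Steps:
r(o) = o²
Y(s, G) = 6 - s²
O(a) = -138/a (O(a) = (6 - 1*(-12)²)/a = (6 - 1*144)/a = (6 - 144)/a = -138/a)
√(O(106) + w(158)) = √(-138/106 + 158) = √(-138*1/106 + 158) = √(-69/53 + 158) = √(8305/53) = √440165/53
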